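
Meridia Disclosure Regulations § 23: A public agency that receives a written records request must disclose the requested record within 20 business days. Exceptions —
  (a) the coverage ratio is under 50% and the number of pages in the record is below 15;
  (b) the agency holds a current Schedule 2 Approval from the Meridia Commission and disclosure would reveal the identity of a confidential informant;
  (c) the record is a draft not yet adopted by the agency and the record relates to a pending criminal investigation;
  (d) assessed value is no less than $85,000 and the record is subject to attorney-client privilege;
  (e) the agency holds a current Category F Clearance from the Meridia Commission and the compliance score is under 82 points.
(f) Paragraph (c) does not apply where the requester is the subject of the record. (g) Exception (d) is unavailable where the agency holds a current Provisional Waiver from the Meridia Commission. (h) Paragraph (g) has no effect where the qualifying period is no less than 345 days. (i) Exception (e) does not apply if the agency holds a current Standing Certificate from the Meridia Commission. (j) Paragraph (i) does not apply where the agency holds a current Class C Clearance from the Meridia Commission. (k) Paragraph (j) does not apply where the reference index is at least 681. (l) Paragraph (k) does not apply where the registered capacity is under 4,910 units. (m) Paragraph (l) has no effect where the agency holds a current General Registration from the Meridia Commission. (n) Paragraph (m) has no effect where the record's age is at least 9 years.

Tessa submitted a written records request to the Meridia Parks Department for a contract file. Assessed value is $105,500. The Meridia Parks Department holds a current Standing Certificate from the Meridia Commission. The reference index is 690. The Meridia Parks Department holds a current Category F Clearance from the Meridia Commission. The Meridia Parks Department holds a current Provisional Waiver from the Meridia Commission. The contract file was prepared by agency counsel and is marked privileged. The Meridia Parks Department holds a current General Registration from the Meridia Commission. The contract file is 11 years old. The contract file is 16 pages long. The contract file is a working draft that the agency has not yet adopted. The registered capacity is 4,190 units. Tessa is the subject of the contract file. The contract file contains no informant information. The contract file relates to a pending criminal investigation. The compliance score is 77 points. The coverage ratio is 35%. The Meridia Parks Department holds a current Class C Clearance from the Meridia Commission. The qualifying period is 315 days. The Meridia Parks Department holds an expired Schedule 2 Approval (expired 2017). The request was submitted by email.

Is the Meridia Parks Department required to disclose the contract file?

No — exception (e) applies; the Meridia Parks Department is not required to disclose the contract file.

Exception (a) does not apply: the number of pages in the record is 16, not below 15.
Exception (b) fails — the Schedule 2 Approval is not current.
All of (c)'s requirements are met (the contract file is an unadopted draft; the contract file relates to a pending investigation). Turning to paragraph (f): (f) operates against (c): Tessa is the subject of the contract file. So (c) is unavailable.
Exception (d): assessed value is $105,500, meeting the $85,000 threshold; the contract file is privileged — every condition holds. But applying paragraphs (g)–(h): (g) operates — a current Provisional Waiver is held. (h), which would lift (g), is not engaged — the qualifying period is 315 days, short of 345 days. Exception (d) does not apply.
Exception (e): a current Category F Clearance is held; the compliance score is 77 points, under the 82 points limit — every condition holds. Applying paragraphs (i)–(n): (i) would limit (e) — a current Standing Certificate is held — but (j) sets (i) aside: (j) applies — a current Class C Clearance is held. (k) operates (the reference index is 690, meeting the 681 threshold), but is set aside by (l): (l) operates against (k): the registered capacity is 4,190 units, under the 4,910 units limit. (m) would limit (l) — a current General Registration is held — but (n) sets (m) aside: (n) operates — the record's age is 11 years, meeting the 9 years threshold. So (e) applies.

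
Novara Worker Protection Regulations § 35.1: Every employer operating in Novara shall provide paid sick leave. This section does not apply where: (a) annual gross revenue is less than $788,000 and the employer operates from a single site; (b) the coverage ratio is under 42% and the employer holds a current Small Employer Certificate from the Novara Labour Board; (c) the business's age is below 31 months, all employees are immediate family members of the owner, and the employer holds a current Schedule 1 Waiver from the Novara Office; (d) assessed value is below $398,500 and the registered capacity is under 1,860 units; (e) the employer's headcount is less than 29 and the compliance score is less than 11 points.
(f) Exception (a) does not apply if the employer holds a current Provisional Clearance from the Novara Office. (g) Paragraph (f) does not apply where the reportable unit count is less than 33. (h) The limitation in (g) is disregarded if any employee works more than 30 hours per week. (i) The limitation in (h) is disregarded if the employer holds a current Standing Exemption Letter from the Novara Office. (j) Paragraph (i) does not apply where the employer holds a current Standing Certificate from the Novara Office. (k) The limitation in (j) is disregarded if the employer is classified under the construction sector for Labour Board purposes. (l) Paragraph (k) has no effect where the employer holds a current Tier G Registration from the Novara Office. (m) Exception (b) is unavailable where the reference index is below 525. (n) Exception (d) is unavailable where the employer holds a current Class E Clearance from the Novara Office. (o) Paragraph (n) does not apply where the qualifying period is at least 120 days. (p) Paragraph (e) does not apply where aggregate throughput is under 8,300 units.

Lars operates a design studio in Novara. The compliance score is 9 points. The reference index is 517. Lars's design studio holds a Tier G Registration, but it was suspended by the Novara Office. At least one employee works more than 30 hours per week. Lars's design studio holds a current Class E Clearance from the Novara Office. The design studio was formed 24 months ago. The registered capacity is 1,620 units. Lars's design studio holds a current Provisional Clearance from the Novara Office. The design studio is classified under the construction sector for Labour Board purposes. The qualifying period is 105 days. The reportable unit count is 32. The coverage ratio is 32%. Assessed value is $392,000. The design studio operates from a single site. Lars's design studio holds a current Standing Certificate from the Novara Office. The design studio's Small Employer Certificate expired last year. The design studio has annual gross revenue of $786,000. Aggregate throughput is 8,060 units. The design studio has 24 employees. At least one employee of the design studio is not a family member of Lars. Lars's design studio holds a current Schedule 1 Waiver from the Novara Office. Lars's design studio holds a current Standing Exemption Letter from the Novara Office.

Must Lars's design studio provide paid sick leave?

No — exception (a) applies; Lars's design studio is not required to provide paid sick leave.

Exception (a) is satisfied on its face — annual gross revenue is $786,000, less than the $788,000 limit; the employer operates from a single site. Applying paragraphs (f)–(l): (f) applies (a current Provisional Clearance is held), but is set aside by (g): (g) is engaged — the reportable unit count is 32, less than the 33 limit. (h) operates (at least one employee exceeds 30 hours/week), but is overridden by (i): (i) is triggered — a current Standing Exemption Letter is held. (j) is engaged (a current Standing Certificate is held), but is itself disapplied by (k): (k) operates against (j): the design studio is classified under the construction sector. (l) does not operate here (there is no Tier G Registration in force), so (k) stands. Exception (a) stands.
Exception (b) fails — the Small Employer Certificate has expired.
Exception (c) does not apply: at least one employee is not a family member.
Exception (d)'s conditions are all satisfied: assessed value is $392,000, below the $398,500 limit; the registered capacity is 1,620 units, under the 1,860 units limit. Turning to paragraphs (n)–(o): (n) is engaged — a current Class E Clearance is held. (o), which would lift (n), is inapplicable — the qualifying period is 105 days, short of 120 days. So (d) is unavailable.
Exception (e)'s conditions are all satisfied: the employer's headcount is 24, less than the 29 limit; the compliance score is 9 points, less than the 11 points limit. But applying paragraph (p): (p) operates against (e): aggregate throughput is 8,060 units, under the 8,300 units limit. So (e) is unavailable.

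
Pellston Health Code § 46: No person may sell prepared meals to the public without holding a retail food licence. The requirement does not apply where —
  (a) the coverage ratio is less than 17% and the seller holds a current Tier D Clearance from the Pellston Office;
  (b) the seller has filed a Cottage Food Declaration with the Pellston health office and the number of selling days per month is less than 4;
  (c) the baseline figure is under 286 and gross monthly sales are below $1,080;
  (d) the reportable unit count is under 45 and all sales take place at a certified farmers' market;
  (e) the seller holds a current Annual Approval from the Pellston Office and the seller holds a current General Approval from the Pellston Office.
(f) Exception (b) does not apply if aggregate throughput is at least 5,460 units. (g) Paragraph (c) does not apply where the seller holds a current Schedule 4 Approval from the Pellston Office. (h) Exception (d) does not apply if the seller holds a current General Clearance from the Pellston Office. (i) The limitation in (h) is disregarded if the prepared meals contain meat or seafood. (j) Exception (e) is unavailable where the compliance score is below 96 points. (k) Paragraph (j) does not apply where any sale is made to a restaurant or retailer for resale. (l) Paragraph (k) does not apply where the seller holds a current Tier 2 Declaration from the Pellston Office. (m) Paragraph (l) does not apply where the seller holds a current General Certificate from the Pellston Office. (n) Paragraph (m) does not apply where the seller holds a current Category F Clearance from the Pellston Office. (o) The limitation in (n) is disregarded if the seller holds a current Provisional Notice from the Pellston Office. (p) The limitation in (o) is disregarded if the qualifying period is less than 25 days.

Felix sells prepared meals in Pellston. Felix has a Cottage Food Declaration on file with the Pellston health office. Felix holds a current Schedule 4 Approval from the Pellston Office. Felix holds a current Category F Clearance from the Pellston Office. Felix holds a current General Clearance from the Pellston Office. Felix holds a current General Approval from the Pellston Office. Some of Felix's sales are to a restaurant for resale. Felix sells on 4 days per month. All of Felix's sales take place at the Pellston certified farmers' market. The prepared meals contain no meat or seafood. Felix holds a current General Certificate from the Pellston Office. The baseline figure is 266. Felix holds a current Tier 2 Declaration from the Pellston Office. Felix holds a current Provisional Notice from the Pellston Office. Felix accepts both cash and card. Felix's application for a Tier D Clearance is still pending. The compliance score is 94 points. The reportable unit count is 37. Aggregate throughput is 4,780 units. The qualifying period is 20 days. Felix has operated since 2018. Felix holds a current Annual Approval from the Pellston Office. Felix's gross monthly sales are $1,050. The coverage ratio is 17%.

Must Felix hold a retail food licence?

Yes — Felix must hold a retail food licence.

Exception (a) fails — the coverage ratio is 17%, not less than 17%.
Exception (b) fails — the number of selling days per month is 4, not less than 4.
All of (c)'s requirements are met (the baseline figure is 266, under the 286 limit; gross monthly sales are $1,050, below the $1,080 limit). But: (g) applies — a current Schedule 4 Approval is held. (c) is therefore removed.
Exception (d): the reportable unit count is 37, under the 45 limit; all sales are at a certified farmers' market — every condition holds. However, paragraphs (h)–(i) must be considered: (h) operates against (d): a current General Clearance is held. (i), which would lift (h), is not triggered — the prepared meals contain no meat or seafood. Exception (d) does not apply.
All of (e)'s requirements are met (a current Annual Approval is held; a current General Approval is held). Turning to paragraphs (j)–(p): (j) is engaged — the compliance score is 94 points, below the 96 points limit. (k) operates (some sales are to a restaurant for resale), but is set aside by (l): (l) operates — a current Tier 2 Declaration is held. (m) would limit (l) — a current General Certificate is held — but (n) sets (m) aside: (n) operates against (m): a current Category F Clearance is held. (o) is triggered (a current Provisional Notice is held), but yields to (p): (p) operates against (o): the qualifying period is 20 days, less than the 25 days limit. Exception (e) does not apply.
None of the exceptions is available; § 46 applies in full.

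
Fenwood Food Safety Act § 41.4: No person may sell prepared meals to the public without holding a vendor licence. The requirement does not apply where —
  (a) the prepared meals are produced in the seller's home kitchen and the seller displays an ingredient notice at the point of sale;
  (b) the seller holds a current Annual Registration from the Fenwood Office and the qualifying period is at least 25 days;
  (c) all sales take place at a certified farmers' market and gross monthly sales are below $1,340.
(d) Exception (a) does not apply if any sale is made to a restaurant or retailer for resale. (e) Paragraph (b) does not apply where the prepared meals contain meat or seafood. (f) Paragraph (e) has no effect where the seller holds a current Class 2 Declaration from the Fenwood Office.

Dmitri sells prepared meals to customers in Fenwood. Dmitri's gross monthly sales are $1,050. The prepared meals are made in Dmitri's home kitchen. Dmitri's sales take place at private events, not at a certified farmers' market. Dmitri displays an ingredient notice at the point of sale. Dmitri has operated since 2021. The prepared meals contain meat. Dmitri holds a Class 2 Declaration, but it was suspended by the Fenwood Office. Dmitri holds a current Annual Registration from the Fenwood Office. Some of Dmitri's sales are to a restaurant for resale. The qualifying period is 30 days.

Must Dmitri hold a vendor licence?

Exception (a)'s conditions are all satisfied: the prepared meals are home-kitchen produced; an ingredient notice is displayed. Turning to paragraph (d): (d) is triggered — some sales are to a restaurant for resale. Exception (a) does not apply.
Exception (b) is satisfied on its face — a current Annual Registration is held; the qualifying period is 30 days, meeting the 25 days threshold. However, paragraphs (e)–(f) must be considered: (e) applies — the prepared meals contain meat. (f), which would lift (e), does not operate here — the Class 2 Declaration is not current. So (b) is unavailable.
Exception (c) requires that all sales take place at a certified farmers' market; but sales are at private events, not a certified farmers' market, so (c) is unavailable.
None of the exceptions is available; § 41.4 applies in full.

Yes — Dmitri must hold a vendor licence.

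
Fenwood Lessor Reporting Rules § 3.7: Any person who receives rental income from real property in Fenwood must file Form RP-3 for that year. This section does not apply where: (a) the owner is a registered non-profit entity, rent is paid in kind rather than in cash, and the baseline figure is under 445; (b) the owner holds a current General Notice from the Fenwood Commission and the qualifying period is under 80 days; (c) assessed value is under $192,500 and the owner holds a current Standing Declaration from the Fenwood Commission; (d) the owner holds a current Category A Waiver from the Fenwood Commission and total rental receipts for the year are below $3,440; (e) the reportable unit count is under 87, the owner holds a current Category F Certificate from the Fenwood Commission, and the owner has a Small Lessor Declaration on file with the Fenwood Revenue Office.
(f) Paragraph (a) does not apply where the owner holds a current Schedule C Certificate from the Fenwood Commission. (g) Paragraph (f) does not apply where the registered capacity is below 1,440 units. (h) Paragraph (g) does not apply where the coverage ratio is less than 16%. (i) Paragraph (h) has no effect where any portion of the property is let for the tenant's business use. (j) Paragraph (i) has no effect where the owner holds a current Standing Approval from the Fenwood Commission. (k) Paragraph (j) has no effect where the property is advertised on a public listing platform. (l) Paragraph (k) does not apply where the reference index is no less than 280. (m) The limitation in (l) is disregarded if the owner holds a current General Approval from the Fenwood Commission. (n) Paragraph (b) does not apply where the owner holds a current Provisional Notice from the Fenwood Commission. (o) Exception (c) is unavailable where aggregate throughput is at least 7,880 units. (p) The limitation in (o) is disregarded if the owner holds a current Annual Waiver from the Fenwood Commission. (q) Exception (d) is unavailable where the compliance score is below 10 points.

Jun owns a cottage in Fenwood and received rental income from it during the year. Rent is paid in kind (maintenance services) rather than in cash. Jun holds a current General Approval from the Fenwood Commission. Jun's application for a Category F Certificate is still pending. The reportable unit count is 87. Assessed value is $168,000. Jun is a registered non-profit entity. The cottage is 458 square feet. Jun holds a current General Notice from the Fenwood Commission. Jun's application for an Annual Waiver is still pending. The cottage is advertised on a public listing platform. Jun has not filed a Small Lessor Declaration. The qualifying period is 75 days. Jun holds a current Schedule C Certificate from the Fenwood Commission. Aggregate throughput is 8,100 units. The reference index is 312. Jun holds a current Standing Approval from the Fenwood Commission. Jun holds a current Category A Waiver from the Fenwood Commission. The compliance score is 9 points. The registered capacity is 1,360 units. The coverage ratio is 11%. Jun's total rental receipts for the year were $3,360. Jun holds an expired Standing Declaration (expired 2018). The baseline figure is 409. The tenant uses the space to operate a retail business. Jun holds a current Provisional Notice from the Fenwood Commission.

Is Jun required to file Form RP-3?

Exception (a): Jun is a registered non-profit; rent is paid in kind; the baseline figure is 409, under the 445 limit — every condition holds. Under paragraphs (f)–(m): (f) is engaged (a current Schedule C Certificate is held), but is displaced by (g): (g) operates against (f): the registered capacity is 1,360 units, below the 1,440 units limit. (h) operates (the coverage ratio is 11%, less than the 16% limit), but is displaced by (i): (i) operates — the space is let for business use. (j) would limit (i) — a current Standing Approval is held — but (k) sets (j) aside: (k) operates against (j): the property is publicly advertised. (l) would limit (k) — the reference index is 312, meeting the 280 threshold — but (m) sets (l) aside: (m) operates — a current General Approval is held. So (a) applies.
All of (b)'s requirements are met (a current General Notice is held; the qualifying period is 75 days, under the 80 days limit). But applying paragraph (n): (n) operates against (b): a current Provisional Notice is held. (b) is therefore removed.
Exception (c) requires that the owner holds a current Standing Declaration from the Fenwood Commission; but no current Standing Declaration is held, so (c) is unavailable.
Exception (d)'s conditions are all satisfied: a current Category A Waiver is held; total rental receipts for the year are $3,360, below the $3,440 limit. But: (q) is engaged — the compliance score is 9 points, below the 10 points limit. Exception (d) does not apply.
Exception (e) requires that the reportable unit count is under 87; but the reportable unit count is 87, not under 87, so (e) is unavailable.

No — exception (a) applies; Jun is not required to file Form RP-3.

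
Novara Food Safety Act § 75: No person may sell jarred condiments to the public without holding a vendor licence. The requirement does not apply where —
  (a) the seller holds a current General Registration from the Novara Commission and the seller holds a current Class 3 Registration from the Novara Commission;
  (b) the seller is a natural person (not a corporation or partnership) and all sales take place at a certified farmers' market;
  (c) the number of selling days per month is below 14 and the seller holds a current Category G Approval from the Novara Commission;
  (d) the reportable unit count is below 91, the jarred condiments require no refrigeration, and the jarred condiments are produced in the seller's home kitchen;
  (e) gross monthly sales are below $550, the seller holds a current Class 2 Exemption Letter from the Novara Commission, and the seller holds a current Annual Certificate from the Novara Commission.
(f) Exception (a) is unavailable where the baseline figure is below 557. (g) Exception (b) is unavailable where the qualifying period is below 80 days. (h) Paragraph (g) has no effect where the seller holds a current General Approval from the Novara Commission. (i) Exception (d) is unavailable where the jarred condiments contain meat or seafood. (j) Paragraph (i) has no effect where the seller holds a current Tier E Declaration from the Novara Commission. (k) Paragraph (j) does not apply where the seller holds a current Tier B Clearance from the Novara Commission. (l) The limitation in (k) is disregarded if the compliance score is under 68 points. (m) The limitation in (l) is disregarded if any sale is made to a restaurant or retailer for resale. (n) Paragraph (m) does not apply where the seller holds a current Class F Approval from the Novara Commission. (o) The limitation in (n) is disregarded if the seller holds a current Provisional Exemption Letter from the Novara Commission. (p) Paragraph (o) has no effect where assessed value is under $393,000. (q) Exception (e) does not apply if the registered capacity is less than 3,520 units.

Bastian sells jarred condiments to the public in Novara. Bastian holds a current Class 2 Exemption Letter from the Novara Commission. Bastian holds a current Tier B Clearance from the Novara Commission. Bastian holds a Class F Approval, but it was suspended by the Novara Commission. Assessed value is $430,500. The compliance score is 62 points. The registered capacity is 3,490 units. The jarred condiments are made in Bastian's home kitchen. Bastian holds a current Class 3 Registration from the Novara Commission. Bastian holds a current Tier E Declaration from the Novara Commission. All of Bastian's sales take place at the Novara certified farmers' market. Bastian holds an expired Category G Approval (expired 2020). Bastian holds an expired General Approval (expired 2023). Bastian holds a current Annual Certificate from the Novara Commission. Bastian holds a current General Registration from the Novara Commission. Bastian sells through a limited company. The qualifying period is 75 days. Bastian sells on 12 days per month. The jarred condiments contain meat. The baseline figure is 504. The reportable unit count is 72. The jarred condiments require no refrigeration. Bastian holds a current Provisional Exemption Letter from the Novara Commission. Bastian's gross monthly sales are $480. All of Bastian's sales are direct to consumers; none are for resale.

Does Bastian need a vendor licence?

Exception (a)'s conditions are all satisfied: a current General Registration is held; a current Class 3 Registration is held. Turning to paragraph (f): (f) operates against (a): the baseline figure is 504, below the 557 limit. So (a) is unavailable.
Exception (b) does not apply: the seller operates through a limited company.
Exception (c) fails — there is no Category G Approval in force.
Exception (d): the reportable unit count is 72, below the 91 limit; the jarred condiments are shelf-stable; the jarred condiments are home-kitchen produced — every condition holds. Applying paragraphs (i)–(p): (i) applies (the jarred condiments contain meat), but is displaced by (j): (j) operates against (i): a current Tier E Declaration is held. (k) applies (a current Tier B Clearance is held), but is overridden by (l): (l) applies — the compliance score is 62 points, under the 68 points limit. (m) does not operate here (no sales are for resale), so (l) stands. (d) remains available.
Exception (e)'s conditions are all satisfied: gross monthly sales are $480, below the $550 limit; a current Class 2 Exemption Letter is held; a current Annual Certificate is held. But applying paragraph (q): (q) operates against (e): the registered capacity is 3,490 units, less than the 3,520 units limit. (e) is therefore removed.

No — exception (d) applies; Bastian is not required to hold a vendor licence.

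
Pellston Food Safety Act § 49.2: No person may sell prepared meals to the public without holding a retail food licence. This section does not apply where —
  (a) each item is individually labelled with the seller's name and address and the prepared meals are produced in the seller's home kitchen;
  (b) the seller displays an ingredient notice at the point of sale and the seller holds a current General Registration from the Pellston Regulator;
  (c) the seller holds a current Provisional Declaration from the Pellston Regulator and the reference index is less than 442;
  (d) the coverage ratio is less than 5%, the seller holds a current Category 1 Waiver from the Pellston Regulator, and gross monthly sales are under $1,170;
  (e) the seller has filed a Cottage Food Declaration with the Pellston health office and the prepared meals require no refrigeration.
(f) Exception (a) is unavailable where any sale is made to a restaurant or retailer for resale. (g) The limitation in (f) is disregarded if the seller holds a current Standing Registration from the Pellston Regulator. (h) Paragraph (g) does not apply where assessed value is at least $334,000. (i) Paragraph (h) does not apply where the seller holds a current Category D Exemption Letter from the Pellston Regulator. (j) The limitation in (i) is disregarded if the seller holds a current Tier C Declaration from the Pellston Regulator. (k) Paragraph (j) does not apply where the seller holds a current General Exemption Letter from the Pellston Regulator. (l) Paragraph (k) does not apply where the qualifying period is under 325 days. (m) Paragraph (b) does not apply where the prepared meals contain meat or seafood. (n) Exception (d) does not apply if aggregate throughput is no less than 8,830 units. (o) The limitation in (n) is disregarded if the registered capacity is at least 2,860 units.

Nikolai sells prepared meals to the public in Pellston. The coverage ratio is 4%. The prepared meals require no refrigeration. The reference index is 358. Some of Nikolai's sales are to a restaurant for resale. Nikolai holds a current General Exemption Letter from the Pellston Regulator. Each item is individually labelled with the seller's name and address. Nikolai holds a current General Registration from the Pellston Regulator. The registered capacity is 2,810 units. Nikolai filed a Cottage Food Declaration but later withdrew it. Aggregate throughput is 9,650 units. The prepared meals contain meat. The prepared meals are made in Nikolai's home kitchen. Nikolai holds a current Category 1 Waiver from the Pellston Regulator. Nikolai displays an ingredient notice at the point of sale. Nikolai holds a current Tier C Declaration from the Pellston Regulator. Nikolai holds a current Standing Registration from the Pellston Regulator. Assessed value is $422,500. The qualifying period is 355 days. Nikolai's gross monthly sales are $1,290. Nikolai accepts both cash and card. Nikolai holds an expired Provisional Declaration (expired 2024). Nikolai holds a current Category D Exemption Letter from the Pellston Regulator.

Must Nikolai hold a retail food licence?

No — exception (a) applies; Nikolai is not required to hold a retail food licence.

Exception (a): items are individually labelled; the prepared meals are home-kitchen produced — every condition holds. Considering the limiting provisions: (f) operates (some sales are to a restaurant for resale), but is set aside by (g): (g) operates against (f): a current Standing Registration is held. (h) applies (assessed value is $422,500, meeting the $334,000 threshold), but is displaced by (i): (i) is triggered — a current Category D Exemption Letter is held. (j) applies (a current Tier C Declaration is held), but yields to (k): (k) is engaged — a current General Exemption Letter is held. (l) does not operate here (the qualifying period is 355 days, not under 325 days), so (k) stands. (a) remains available.
Exception (b)'s conditions are all satisfied: an ingredient notice is displayed; a current General Registration is held. But: (m) operates against (b): the prepared meals contain meat. Exception (b) does not apply.
Exception (c) fails — no current Provisional Declaration is held.
Exception (d) does not apply: gross monthly sales are $1,290, not under $1,170.
Exception (e) fails — the Cottage Food Declaration was withdrawn.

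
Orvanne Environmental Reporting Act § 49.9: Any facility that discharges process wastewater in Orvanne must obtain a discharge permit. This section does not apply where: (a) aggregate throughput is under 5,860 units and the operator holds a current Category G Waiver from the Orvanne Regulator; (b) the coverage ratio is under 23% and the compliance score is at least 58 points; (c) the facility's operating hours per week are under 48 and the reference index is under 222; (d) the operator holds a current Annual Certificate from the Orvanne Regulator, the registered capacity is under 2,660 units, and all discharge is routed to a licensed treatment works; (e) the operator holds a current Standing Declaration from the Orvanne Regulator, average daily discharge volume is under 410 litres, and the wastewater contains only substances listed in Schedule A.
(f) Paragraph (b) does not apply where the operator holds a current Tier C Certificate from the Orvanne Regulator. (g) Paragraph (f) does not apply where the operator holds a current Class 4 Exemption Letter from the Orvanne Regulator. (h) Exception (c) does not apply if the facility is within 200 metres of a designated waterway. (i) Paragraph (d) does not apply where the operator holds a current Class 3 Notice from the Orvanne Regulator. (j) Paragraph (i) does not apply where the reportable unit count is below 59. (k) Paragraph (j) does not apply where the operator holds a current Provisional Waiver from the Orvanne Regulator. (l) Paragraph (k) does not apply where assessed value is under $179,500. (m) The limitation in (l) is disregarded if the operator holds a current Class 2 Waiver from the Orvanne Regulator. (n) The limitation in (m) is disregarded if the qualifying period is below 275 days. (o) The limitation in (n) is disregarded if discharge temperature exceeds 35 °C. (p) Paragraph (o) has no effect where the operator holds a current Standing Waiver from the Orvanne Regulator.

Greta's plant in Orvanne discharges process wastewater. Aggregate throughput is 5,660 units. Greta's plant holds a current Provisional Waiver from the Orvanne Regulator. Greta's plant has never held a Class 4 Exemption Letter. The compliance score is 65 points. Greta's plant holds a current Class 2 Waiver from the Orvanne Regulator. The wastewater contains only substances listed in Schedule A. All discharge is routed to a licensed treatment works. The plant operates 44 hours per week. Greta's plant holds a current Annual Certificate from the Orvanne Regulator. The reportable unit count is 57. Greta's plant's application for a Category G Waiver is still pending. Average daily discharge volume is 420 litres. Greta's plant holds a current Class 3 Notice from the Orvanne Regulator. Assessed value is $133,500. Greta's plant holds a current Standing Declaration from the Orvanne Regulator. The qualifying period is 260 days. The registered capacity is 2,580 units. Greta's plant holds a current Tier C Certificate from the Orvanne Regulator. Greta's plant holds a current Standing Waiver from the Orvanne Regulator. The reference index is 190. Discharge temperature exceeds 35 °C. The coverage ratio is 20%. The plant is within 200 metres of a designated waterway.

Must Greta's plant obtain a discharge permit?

No — exception (d) applies; Greta's plant is not required to obtain a discharge permit.

Exception (a) does not apply: there is no Category G Waiver in force.
All of (b)'s requirements are met (the coverage ratio is 20%, under the 23% limit; the compliance score is 65 points, meeting the 58 points threshold). But: (f) operates against (b): a current Tier C Certificate is held. (g), which would lift (f), is inapplicable — there is no Class 4 Exemption Letter in force. Exception (b) does not apply.
All of (c)'s requirements are met (the facility's operating hours per week are 44, under the 48 limit; the reference index is 190, under the 222 limit). But: (h) is engaged — the plant is within 200 m of a designated waterway. So (c) is unavailable.
All of (d)'s requirements are met (a current Annual Certificate is held; the registered capacity is 2,580 units, under the 2,660 units limit; discharge is routed to a licensed treatment works). Under paragraphs (i)–(p): (i) operates (a current Class 3 Notice is held), but yields to (j): (j) operates — the reportable unit count is 57, below the 59 limit. (k) would limit (j) — a current Provisional Waiver is held — but (l) sets (k) aside: (l) is engaged — assessed value is $133,500, under the $179,500 limit. (m) is engaged (a current Class 2 Waiver is held), but is displaced by (n): (n) operates — the qualifying period is 260 days, below the 275 days limit. (o) applies (discharge temperature exceeds 35 °C), but is displaced by (p): (p) operates against (o): a current Standing Waiver is held. Exception (d) stands.
Exception (e) requires that average daily discharge volume is under 410 litres; but average daily discharge volume is 420 litres, not under 410 litres, so (e) is unavailable.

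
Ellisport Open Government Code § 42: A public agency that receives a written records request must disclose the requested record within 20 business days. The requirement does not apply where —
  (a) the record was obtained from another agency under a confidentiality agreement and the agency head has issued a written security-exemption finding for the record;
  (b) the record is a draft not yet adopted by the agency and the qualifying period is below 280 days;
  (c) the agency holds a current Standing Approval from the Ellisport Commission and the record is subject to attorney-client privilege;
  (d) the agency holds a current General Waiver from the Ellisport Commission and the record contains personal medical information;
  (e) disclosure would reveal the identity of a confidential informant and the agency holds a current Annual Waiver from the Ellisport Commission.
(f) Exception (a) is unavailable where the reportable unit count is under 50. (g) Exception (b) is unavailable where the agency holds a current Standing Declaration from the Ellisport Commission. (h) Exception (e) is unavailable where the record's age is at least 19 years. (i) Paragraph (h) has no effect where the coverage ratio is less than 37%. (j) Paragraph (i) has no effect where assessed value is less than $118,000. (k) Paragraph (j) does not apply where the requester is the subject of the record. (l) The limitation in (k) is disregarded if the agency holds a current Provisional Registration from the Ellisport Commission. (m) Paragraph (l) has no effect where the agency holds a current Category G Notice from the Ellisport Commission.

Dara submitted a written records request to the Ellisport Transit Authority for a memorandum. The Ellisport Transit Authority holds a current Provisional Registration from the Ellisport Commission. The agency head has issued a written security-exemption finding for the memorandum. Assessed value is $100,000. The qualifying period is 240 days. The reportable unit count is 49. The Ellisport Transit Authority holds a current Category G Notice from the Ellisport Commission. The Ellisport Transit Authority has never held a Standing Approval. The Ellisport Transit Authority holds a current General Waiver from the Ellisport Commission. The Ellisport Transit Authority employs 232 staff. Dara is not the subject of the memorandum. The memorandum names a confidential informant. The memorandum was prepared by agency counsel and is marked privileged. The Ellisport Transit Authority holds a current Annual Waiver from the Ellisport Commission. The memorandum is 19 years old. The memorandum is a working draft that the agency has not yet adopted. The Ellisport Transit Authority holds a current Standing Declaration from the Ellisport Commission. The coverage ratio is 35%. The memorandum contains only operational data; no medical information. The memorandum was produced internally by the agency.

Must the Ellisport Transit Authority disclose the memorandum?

Exception (a) fails — the memorandum was produced internally.
Exception (b) is satisfied on its face — the memorandum is an unadopted draft; the qualifying period is 240 days, below the 280 days limit. Turning to paragraph (g): (g) is engaged — a current Standing Declaration is held. (b) is therefore removed.
Exception (c) does not apply: the Standing Approval is not current.
Exception (d) does not apply: the memorandum contains only operational data.
Exception (e)'s conditions are all satisfied: the memorandum names a confidential informant; a current Annual Waiver is held. However, paragraphs (h)–(m) must be considered: (h) applies — the record's age is 19 years, meeting the 19 years threshold. (i) would limit (h) — the coverage ratio is 35%, less than the 37% limit — but (j) sets (i) aside: (j) applies — assessed value is $100,000, less than the $118,000 limit. (k), which would lift (j), does not operate here — Dara is not the subject of the memorandum. (e) is therefore removed.
No exception applies. The general rule governs.

Yes — the Ellisport Transit Authority must disclose the memorandum.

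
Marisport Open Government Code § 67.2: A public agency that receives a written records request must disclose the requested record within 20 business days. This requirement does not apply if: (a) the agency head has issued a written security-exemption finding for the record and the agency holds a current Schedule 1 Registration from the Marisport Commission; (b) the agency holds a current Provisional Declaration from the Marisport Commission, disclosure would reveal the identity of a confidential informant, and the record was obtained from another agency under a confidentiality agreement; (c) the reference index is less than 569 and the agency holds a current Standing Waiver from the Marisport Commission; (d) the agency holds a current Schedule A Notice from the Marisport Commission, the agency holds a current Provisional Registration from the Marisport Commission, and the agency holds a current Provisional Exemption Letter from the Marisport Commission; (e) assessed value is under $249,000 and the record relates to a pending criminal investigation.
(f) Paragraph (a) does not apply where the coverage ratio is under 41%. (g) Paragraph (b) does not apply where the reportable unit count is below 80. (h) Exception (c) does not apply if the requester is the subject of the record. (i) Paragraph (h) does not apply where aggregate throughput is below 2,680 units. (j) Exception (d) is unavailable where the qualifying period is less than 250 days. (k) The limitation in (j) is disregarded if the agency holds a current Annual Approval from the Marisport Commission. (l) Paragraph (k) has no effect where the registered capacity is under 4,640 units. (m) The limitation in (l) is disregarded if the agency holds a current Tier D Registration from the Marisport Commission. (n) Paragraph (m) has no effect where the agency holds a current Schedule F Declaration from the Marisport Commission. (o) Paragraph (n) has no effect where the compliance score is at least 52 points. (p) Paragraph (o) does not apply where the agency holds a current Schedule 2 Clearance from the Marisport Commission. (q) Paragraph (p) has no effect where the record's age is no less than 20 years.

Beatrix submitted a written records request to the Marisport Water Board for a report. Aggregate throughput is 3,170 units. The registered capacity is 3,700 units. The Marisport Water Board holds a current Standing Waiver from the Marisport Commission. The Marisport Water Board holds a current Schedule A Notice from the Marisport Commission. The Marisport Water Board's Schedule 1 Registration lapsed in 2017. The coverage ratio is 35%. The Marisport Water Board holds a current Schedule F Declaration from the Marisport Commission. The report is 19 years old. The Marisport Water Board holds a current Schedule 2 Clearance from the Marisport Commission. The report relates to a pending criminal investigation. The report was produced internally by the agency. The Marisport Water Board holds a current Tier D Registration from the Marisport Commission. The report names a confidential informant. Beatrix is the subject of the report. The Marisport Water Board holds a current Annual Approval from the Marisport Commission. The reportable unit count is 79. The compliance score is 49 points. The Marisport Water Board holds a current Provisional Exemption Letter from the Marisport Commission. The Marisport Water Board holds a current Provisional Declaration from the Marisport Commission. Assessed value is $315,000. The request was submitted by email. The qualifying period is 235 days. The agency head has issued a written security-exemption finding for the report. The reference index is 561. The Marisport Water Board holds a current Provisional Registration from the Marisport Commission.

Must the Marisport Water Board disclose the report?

Yes — the Marisport Water Board must disclose the report.

Exception (a) requires that the agency holds a current Schedule 1 Registration from the Marisport Commission; but no current Schedule 1 Registration is held, so (a) is unavailable.
Exception (b) requires that the record was obtained from another agency under a confidentiality agreement; but the report was produced internally, so (b) is unavailable.
Exception (c) is satisfied on its face — the reference index is 561, less than the 569 limit; a current Standing Waiver is held. Turning to paragraphs (h)–(i): (h) operates against (c): Beatrix is the subject of the report. (i) does not operate here (aggregate throughput is 3,170 units, not below 2,680 units), so (h) stands. So (c) is unavailable.
Exception (d) is satisfied on its face — a current Schedule A Notice is held; a current Provisional Registration is held; a current Provisional Exemption Letter is held. However, paragraphs (j)–(q) must be considered: (j) applies — the qualifying period is 235 days, less than the 250 days limit. (k) is triggered (a current Annual Approval is held), but is itself disapplied by (l): (l) applies — the registered capacity is 3,700 units, under the 4,640 units limit. (m) would limit (l) — a current Tier D Registration is held — but (n) sets (m) aside: (n) applies — a current Schedule F Declaration is held. (o) does not operate here (the compliance score is 49 points, short of 52 points), so (n) stands. (d) is therefore removed.
Exception (e) does not apply: assessed value is $315,000, not under $249,000.
No exception is made out. the Marisport Water Board falls within the general rule.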